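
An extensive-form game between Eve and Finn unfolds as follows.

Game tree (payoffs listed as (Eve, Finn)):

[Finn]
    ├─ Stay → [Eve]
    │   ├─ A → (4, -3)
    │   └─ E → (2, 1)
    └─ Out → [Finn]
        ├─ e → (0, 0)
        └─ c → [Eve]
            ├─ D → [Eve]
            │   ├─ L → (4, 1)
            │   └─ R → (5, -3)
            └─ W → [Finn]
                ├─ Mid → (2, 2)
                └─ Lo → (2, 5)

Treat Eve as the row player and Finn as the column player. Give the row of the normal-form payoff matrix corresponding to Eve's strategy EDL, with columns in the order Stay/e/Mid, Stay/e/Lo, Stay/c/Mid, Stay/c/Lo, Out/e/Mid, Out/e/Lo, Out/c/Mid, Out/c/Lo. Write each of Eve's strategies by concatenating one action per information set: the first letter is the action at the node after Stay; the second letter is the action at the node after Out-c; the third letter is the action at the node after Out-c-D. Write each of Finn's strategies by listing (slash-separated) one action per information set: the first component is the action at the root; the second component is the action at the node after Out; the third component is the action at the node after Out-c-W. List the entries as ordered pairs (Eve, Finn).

(2,1) (2,1) (2,1) (2,1) (0,0) (0,0) (4,1) (4,1)

vs Stay/e/Mid: Finn plays Stay → Eve plays E at [Stay] → (2, 1)
vs Stay/e/Lo: Finn plays Stay → Eve plays E at [Stay] → (2, 1)
vs Stay/c/Mid: Finn plays Stay → Eve plays E at [Stay] → (2, 1)
vs Stay/c/Lo: Finn plays Stay → Eve plays E at [Stay] → (2, 1)
vs Out/e/Mid: Finn plays Out → Finn plays e at [Out] → (0, 0)
vs Out/e/Lo: Finn plays Out → Finn plays e at [Out] → (0, 0)
vs Out/c/Mid: Finn plays Out → Finn plays c at [Out] → Eve plays D at [Out-c] → Eve plays L at [Out-c-D] → (4, 1)
vs Out/c/Lo: Finn plays Out → Finn plays c at [Out] → Eve plays D at [Out-c] → Eve plays L at [Out-c-D] → (4, 1)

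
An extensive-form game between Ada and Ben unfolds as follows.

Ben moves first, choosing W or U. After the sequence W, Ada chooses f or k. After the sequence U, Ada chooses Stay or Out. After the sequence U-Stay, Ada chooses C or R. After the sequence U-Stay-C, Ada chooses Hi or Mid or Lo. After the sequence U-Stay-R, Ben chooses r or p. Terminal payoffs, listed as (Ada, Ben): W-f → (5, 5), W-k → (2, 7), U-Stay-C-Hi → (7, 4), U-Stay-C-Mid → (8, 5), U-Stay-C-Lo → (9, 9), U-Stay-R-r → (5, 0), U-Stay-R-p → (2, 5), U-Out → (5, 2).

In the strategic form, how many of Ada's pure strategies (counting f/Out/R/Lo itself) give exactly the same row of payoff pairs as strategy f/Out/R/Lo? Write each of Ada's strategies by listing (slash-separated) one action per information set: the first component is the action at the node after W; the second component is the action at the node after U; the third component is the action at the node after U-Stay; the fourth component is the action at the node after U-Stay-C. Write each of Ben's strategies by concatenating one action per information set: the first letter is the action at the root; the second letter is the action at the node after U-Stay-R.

Row for f/Out/R/Lo (columns Wr, Wp, Ur, Up): (5,5) (5,5) (5,2) (5,2).
Under f/Out/R/Lo, Ada's choice at the node after U-Stay and at the node after U-Stay-C can never be reached regardless of what Ben does, so varying those choices leaves every outcome unchanged.
Holding the reachable choices fixed and varying the unreachable ones freely already gives 2 × 3 = 6 equivalent strategies.
No other strategy reproduces this row, so those 6 are the full class: f/Out/C/Hi, f/Out/C/Mid, f/Out/C/Lo, f/Out/R/Hi, f/Out/R/Mid, f/Out/R/Lo.

6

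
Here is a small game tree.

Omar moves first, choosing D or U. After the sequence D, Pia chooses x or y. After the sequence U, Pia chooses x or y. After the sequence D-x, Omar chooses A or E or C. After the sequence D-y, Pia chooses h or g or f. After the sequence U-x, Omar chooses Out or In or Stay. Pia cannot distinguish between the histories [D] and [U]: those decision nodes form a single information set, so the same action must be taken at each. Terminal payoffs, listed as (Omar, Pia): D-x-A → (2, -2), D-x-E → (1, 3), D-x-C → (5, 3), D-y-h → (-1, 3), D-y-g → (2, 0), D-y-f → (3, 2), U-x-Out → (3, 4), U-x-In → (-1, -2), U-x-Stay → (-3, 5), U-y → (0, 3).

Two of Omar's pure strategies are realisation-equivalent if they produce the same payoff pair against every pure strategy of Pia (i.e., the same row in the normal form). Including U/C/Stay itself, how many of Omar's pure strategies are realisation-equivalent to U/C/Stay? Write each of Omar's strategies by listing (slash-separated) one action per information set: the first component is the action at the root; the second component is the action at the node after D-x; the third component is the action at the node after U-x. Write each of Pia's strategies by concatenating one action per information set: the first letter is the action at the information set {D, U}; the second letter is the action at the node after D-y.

Row for U/C/Stay (columns xh, xg, xf, yh, yg, yf): (-3,5) (-3,5) (-3,5) (0,3) (0,3) (0,3).
Under U/C/Stay, Omar's choice at the node after D-x can never be reached regardless of what Pia does, so varying those choices leaves every outcome unchanged.
Holding the reachable choices fixed and varying the unreachable one freely already gives 3 equivalent strategies.
No other strategy reproduces this row, so those 3 are the full class: U/A/Stay, U/E/Stay, U/C/Stay.

3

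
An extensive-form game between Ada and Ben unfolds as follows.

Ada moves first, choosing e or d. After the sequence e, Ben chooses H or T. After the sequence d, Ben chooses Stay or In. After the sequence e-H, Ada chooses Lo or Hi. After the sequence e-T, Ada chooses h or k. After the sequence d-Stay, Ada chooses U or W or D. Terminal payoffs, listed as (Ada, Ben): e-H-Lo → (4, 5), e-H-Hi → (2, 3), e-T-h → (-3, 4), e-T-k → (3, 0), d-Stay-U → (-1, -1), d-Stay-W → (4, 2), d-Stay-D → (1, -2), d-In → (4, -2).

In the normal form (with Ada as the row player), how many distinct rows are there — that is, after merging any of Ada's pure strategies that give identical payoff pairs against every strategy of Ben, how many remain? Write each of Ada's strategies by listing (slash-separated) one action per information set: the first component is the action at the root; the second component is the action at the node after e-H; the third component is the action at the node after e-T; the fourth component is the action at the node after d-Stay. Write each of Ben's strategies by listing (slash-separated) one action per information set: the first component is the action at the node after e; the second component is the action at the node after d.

Ada has 24 pure strategies: e/Lo/h/U, e/Lo/h/W, e/Lo/h/D, e/Lo/k/U, e/Lo/k/W, e/Lo/k/D, e/Hi/h/U, e/Hi/h/W, e/Hi/h/D, e/Hi/k/U, e/Hi/k/W, e/Hi/k/D, d/Lo/h/U, d/Lo/h/W, d/Lo/h/D, d/Lo/k/U, d/Lo/k/W, d/Lo/k/D, d/Hi/h/U, d/Hi/h/W, d/Hi/h/D, d/Hi/k/U, d/Hi/k/W, d/Hi/k/D. Columns: H/Stay, H/In, T/Stay, T/In.
{e/Lo/h/U, e/Lo/h/W, e/Lo/h/D} → row (4,5) (4,5) (-3,4) (-3,4)
{e/Lo/k/U, e/Lo/k/W, e/Lo/k/D} → row (4,5) (4,5) (3,0) (3,0)
{e/Hi/h/U, e/Hi/h/W, e/Hi/h/D} → row (2,3) (2,3) (-3,4) (-3,4)
{e/Hi/k/U, e/Hi/k/W, e/Hi/k/D} → row (2,3) (2,3) (3,0) (3,0)
{d/Lo/h/U, d/Lo/k/U, d/Hi/h/U, d/Hi/k/U} → row (-1,-1) (4,-2) (-1,-1) (4,-2)
{d/Lo/h/W, d/Lo/k/W, d/Hi/h/W, d/Hi/k/W} → row (4,2) (4,-2) (4,2) (4,-2)
{d/Lo/h/D, d/Lo/k/D, d/Hi/h/D, d/Hi/k/D} → row (1,-2) (4,-2) (1,-2) (4,-2)
That's 7 distinct rows out of 24 strategies.

7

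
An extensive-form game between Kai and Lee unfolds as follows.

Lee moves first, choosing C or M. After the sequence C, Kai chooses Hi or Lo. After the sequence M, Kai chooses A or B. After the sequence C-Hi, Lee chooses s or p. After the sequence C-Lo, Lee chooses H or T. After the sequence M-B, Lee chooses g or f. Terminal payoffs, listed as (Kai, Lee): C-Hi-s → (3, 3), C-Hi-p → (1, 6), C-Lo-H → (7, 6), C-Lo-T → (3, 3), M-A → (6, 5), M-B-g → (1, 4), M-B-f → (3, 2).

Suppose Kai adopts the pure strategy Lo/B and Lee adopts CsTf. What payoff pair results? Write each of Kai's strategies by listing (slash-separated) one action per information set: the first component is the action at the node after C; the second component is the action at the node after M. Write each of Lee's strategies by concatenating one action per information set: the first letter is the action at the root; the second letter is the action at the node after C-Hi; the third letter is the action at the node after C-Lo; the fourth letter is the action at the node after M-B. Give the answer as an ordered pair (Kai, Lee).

(3, 3)

Trace the play path from the root:
  Lee plays C
  Kai plays Lo at [C]
  Lee plays T at [C-Lo]
→ terminal payoff (3, 3).
(Kai's choice at the node after M is never reached on this path, so it doesn't affect the outcome.)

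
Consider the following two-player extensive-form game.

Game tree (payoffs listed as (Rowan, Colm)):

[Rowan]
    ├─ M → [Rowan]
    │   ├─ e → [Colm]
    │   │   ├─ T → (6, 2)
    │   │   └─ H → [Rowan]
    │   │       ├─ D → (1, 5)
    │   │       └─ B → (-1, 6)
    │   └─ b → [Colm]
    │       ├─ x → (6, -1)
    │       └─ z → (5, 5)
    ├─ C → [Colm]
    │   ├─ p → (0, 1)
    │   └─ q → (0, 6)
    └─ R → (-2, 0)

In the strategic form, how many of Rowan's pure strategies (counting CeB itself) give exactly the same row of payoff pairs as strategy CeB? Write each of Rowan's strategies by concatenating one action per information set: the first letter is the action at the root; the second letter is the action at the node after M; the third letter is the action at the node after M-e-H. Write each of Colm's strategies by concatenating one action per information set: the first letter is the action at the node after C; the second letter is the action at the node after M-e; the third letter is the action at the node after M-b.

Row for CeB (columns pTx, pTz, pHx, pHz, qTx, qTz, qHx, qHz): (0,1) (0,1) (0,1) (0,1) (0,6) (0,6) (0,6) (0,6).
Under CeB, Rowan's choice at the node after M and at the node after M-e-H can never be reached regardless of what Colm does, so varying those choices leaves every outcome unchanged.
Holding the reachable choices fixed and varying the unreachable ones freely already gives 2 × 2 = 4 equivalent strategies.
No other strategy reproduces this row, so those 4 are the full class: CeD, CeB, CbD, CbB.

4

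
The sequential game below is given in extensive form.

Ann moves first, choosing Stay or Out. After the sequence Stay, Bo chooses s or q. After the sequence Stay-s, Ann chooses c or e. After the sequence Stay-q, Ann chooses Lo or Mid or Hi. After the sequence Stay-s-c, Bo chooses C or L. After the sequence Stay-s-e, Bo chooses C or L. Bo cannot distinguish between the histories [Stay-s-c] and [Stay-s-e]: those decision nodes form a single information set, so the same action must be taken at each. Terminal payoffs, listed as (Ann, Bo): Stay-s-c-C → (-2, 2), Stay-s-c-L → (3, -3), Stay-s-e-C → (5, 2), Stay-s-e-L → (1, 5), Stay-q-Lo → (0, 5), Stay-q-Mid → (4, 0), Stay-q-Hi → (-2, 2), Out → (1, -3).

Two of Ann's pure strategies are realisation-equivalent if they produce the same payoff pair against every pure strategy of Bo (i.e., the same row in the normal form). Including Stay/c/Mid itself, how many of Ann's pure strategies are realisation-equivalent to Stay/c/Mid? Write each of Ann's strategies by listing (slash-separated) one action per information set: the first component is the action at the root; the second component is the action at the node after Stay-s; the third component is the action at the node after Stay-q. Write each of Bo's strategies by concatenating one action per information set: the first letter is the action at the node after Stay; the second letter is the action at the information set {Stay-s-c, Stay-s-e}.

Row for Stay/c/Mid (columns sC, sL, qC, qL): (-2,2) (3,-3) (4,0) (4,0).
Every one of Ann's information sets is on the play path for some reply by Bo when Ann follows Stay/c/Mid.
Changing the action at any of them therefore changes at least one column, so only Stay/c/Mid itself gives this row.

1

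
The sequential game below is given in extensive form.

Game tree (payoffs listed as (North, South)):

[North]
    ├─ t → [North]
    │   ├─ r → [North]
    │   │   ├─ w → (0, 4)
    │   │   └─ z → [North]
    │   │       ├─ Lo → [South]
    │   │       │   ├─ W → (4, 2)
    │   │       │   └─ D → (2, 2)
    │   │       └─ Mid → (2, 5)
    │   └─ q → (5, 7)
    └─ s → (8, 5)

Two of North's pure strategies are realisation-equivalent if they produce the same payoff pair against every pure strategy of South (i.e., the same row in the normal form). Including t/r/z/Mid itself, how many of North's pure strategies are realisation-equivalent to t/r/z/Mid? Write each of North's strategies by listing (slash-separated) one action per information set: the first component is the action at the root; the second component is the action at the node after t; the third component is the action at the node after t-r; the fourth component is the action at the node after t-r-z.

1

Row for t/r/z/Mid (columns W, D): (2,5) (2,5).
Every one of North's information sets is on the play path for some reply by South when North follows t/r/z/Mid.
Changing the action at any of them therefore changes at least one column, so only t/r/z/Mid itself gives this row.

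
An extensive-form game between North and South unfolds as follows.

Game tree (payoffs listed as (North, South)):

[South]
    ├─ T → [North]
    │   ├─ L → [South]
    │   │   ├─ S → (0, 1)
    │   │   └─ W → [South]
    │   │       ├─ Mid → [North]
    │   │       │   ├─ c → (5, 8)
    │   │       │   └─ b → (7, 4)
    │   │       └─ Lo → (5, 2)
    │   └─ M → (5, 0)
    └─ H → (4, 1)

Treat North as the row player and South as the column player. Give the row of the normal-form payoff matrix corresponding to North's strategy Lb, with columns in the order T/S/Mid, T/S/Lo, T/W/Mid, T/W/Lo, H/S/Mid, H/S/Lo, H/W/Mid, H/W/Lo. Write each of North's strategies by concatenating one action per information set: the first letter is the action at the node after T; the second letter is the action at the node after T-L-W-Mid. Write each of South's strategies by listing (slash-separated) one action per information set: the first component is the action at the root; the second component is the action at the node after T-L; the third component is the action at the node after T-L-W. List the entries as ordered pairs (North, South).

vs T/S/Mid: South plays T → North plays L at [T] → South plays S at [T-L] → (0, 1)
vs T/S/Lo: South plays T → North plays L at [T] → South plays S at [T-L] → (0, 1)
vs T/W/Mid: South plays T → North plays L at [T] → South plays W at [T-L] → South plays Mid at [T-L-W] → North plays b at [T-L-W-Mid] → (7, 4)
vs T/W/Lo: South plays T → North plays L at [T] → South plays W at [T-L] → South plays Lo at [T-L-W] → (5, 2)
vs H/S/Mid: South plays H → (4, 1)
vs H/S/Lo: South plays H → (4, 1)
vs H/W/Mid: South plays H → (4, 1)
vs H/W/Lo: South plays H → (4, 1)

(0,1) (0,1) (7,4) (5,2) (4,1) (4,1) (4,1) (4,1)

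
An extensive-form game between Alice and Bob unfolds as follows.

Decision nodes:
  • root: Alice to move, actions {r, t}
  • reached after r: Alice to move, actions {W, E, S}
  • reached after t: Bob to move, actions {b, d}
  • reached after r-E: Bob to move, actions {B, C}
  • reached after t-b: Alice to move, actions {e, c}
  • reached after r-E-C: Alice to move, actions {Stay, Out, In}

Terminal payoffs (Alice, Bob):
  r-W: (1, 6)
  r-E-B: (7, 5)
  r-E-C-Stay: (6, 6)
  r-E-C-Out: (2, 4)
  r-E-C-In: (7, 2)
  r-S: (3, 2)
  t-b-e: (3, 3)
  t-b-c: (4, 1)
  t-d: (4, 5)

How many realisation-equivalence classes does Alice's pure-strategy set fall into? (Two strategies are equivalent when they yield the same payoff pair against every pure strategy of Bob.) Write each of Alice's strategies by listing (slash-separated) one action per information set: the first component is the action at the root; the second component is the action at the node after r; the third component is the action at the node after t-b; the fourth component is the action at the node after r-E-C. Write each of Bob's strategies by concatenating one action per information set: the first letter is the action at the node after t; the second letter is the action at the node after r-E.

Alice has 36 pure strategies: r/W/e/Stay, r/W/e/Out, r/W/e/In, r/W/c/Stay, r/W/c/Out, r/W/c/In, r/E/e/Stay, r/E/e/Out, r/E/e/In, r/E/c/Stay, r/E/c/Out, r/E/c/In, r/S/e/Stay, r/S/e/Out, r/S/e/In, r/S/c/Stay, r/S/c/Out, r/S/c/In, t/W/e/Stay, t/W/e/Out, t/W/e/In, t/W/c/Stay, t/W/c/Out, t/W/c/In, t/E/e/Stay, t/E/e/Out, t/E/e/In, t/E/c/Stay, t/E/c/Out, t/E/c/In, t/S/e/Stay, t/S/e/Out, t/S/e/In, t/S/c/Stay, t/S/c/Out, t/S/c/In. Columns: bB, bC, dB, dC.
{r/W/e/Stay, r/W/e/Out, r/W/e/In, r/W/c/Stay, r/W/c/Out, r/W/c/In} → row (1,6) (1,6) (1,6) (1,6)
{r/E/e/Stay, r/E/c/Stay} → row (7,5) (6,6) (7,5) (6,6)
{r/E/e/Out, r/E/c/Out} → row (7,5) (2,4) (7,5) (2,4)
{r/E/e/In, r/E/c/In} → row (7,5) (7,2) (7,5) (7,2)
{r/S/e/Stay, r/S/e/Out, r/S/e/In, r/S/c/Stay, r/S/c/Out, r/S/c/In} → row (3,2) (3,2) (3,2) (3,2)
{t/W/e/Stay, t/W/e/Out, t/W/e/In, t/E/e/Stay, t/E/e/Out, t/E/e/In, t/S/e/Stay, t/S/e/Out, t/S/e/In} → row (3,3) (3,3) (4,5) (4,5)
{t/W/c/Stay, t/W/c/Out, t/W/c/In, t/E/c/Stay, t/E/c/Out, t/E/c/In, t/S/c/Stay, t/S/c/Out, t/S/c/In} → row (4,1) (4,1) (4,5) (4,5)
That's 7 distinct rows out of 36 strategies.

7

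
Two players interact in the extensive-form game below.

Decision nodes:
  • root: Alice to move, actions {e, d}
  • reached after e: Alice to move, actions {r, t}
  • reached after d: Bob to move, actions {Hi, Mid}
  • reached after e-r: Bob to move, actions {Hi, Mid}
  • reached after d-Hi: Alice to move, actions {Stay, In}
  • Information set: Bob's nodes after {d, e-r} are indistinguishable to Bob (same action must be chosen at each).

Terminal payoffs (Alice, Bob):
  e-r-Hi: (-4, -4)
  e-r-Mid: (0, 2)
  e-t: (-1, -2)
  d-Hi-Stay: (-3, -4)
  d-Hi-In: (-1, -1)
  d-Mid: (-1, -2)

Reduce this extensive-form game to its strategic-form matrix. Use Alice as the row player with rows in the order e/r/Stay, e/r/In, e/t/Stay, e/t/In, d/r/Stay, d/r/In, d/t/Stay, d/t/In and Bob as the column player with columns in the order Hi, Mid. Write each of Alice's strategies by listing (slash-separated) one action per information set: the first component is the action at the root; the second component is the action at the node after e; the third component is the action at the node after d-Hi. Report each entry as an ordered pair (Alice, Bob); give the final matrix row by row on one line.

Row e/r/Stay: Hi→(-4,-4), Mid→(0,2)
Row e/r/In: Hi→(-4,-4), Mid→(0,2)
Row e/t/Stay: Hi→(-1,-2), Mid→(-1,-2)
Row e/t/In: Hi→(-1,-2), Mid→(-1,-2)
Row d/r/Stay: Hi→(-3,-4), Mid→(-1,-2)
Row d/r/In: Hi→(-1,-1), Mid→(-1,-2)
Row d/t/Stay: Hi→(-3,-4), Mid→(-1,-2)
Row d/t/In: Hi→(-1,-1), Mid→(-1,-2)

e/r/Stay: (-4,-4) (0,2) | e/r/In: (-4,-4) (0,2) | e/t/Stay: (-1,-2) (-1,-2) | e/t/In: (-1,-2) (-1,-2) | d/r/Stay: (-3,-4) (-1,-2) | d/r/In: (-1,-1) (-1,-2) | d/t/Stay: (-3,-4) (-1,-2) | d/t/In: (-1,-1) (-1,-2)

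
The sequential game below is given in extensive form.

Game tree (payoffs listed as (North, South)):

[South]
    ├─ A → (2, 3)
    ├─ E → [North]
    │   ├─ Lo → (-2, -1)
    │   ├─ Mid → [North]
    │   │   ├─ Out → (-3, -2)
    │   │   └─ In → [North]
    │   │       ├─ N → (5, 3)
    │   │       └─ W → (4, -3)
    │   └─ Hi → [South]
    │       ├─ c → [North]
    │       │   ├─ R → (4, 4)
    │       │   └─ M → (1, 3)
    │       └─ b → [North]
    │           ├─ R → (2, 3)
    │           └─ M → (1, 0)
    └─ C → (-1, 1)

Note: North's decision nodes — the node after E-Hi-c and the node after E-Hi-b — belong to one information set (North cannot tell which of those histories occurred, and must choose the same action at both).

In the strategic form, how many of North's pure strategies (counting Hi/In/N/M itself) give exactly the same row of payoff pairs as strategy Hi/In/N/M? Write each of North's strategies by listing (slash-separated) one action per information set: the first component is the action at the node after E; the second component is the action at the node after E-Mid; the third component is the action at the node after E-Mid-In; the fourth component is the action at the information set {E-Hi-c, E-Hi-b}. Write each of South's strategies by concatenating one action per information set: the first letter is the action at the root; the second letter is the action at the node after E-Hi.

Row for Hi/In/N/M (columns Ac, Ab, Ec, Eb, Cc, Cb): (2,3) (2,3) (1,3) (1,0) (-1,1) (-1,1).
Under Hi/In/N/M, North's choice at the node after E-Mid and at the node after E-Mid-In can never be reached regardless of what South does, so varying those choices leaves every outcome unchanged.
Holding the reachable choices fixed and varying the unreachable ones freely already gives 2 × 2 = 4 equivalent strategies.
No other strategy reproduces this row, so those 4 are the full class: Hi/Out/N/M, Hi/Out/W/M, Hi/In/N/M, Hi/In/W/M.

4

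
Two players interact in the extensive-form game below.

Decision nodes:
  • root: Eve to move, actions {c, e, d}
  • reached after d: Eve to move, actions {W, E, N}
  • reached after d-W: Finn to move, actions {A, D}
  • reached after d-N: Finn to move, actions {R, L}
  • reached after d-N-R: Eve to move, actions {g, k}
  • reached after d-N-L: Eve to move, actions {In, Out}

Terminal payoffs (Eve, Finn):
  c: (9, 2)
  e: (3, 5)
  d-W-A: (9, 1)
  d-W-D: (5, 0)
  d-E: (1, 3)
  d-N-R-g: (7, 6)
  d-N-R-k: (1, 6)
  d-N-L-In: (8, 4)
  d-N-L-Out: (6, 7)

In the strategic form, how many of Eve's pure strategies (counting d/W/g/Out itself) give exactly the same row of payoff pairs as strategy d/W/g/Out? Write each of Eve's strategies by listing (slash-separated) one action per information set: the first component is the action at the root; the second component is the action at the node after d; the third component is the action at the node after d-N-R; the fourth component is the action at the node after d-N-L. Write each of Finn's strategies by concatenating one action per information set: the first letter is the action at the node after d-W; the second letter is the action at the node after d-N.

Row for d/W/g/Out (columns AR, AL, DR, DL): (9,1) (9,1) (5,0) (5,0).
Under d/W/g/Out, Eve's choice at the node after d-N-R and at the node after d-N-L can never be reached regardless of what Finn does, so varying those choices leaves every outcome unchanged.
Holding the reachable choices fixed and varying the unreachable ones freely already gives 2 × 2 = 4 equivalent strategies.
No other strategy reproduces this row, so those 4 are the full class: d/W/g/In, d/W/g/Out, d/W/k/In, d/W/k/Out.

4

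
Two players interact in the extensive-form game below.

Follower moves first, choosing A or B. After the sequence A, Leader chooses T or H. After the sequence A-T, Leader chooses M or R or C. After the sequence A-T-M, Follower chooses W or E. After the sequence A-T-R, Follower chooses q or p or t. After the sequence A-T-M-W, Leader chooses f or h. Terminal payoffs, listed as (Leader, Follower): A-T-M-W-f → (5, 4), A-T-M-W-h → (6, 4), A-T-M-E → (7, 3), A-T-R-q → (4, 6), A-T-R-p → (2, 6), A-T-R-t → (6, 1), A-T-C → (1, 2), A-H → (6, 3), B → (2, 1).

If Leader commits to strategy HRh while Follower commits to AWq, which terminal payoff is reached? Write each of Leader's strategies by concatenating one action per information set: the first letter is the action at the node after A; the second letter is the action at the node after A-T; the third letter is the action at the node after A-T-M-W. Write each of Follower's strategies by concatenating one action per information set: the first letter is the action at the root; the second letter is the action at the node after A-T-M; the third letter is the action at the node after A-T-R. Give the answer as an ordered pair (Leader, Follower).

Trace the play path from the root:
  Follower plays A
  Leader plays H at [A]
→ terminal payoff (6, 3).
(Leader's choice at the node after A-T is never reached on this path, so it doesn't affect the outcome.)

(6, 3)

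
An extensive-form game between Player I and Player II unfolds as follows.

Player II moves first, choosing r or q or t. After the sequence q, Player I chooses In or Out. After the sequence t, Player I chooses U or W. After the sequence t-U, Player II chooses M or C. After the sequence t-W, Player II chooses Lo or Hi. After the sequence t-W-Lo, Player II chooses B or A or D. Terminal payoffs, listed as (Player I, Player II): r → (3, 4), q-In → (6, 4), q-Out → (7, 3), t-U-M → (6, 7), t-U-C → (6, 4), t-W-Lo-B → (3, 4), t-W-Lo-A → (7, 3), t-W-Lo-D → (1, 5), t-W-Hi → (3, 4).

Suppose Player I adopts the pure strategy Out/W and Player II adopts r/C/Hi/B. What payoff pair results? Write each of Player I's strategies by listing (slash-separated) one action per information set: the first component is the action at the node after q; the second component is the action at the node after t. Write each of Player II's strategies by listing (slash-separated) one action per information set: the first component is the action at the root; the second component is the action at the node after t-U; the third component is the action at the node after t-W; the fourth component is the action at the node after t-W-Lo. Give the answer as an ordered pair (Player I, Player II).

(3, 4)

Trace the play path from the root:
  Player II plays r
→ terminal payoff (3, 4).
(Player I's choice at the node after q is never reached on this path, so it doesn't affect the outcome.)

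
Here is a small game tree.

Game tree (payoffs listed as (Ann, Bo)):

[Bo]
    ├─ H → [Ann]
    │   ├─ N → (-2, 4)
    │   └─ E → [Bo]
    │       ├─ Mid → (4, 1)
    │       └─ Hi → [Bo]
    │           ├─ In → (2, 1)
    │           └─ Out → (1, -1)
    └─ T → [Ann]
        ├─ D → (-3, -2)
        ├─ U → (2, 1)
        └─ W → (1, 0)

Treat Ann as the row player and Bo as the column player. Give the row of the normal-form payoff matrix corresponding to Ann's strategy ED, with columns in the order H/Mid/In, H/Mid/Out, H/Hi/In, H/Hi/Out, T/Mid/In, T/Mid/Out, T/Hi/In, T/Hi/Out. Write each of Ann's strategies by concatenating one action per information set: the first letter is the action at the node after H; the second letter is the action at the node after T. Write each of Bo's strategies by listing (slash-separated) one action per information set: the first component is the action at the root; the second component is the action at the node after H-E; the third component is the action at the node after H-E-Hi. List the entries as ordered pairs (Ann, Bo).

vs H/Mid/In: Bo plays H → Ann plays E at [H] → Bo plays Mid at [H-E] → (4, 1)
vs H/Mid/Out: Bo plays H → Ann plays E at [H] → Bo plays Mid at [H-E] → (4, 1)
vs H/Hi/In: Bo plays H → Ann plays E at [H] → Bo plays Hi at [H-E] → Bo plays In at [H-E-Hi] → (2, 1)
vs H/Hi/Out: Bo plays H → Ann plays E at [H] → Bo plays Hi at [H-E] → Bo plays Out at [H-E-Hi] → (1, -1)
vs T/Mid/In: Bo plays T → Ann plays D at [T] → (-3, -2)
vs T/Mid/Out: Bo plays T → Ann plays D at [T] → (-3, -2)
vs T/Hi/In: Bo plays T → Ann plays D at [T] → (-3, -2)
vs T/Hi/Out: Bo plays T → Ann plays D at [T] → (-3, -2)

(4,1) (4,1) (2,1) (1,-1) (-3,-2) (-3,-2) (-3,-2) (-3,-2)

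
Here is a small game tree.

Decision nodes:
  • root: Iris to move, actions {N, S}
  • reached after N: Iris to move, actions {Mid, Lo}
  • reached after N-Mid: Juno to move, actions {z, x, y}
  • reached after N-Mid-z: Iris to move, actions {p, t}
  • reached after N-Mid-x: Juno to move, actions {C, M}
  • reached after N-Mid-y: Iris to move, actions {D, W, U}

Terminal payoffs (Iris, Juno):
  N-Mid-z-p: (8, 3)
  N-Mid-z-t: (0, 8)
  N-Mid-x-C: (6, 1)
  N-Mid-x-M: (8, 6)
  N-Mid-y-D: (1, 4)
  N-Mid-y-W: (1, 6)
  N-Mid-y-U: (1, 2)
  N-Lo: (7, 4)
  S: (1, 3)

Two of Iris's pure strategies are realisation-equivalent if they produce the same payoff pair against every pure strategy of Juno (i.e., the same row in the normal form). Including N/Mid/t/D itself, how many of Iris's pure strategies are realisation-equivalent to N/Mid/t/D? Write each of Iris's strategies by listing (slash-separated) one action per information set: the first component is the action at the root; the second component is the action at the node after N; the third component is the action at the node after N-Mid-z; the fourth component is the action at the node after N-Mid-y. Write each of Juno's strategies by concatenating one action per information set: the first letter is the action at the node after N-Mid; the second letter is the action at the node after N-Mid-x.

Row for N/Mid/t/D (columns zC, zM, xC, xM, yC, yM): (0,8) (0,8) (6,1) (8,6) (1,4) (1,4).
Every one of Iris's information sets is on the play path for some reply by Juno when Iris follows N/Mid/t/D.
Changing the action at any of them therefore changes at least one column, so only N/Mid/t/D itself gives this row.

1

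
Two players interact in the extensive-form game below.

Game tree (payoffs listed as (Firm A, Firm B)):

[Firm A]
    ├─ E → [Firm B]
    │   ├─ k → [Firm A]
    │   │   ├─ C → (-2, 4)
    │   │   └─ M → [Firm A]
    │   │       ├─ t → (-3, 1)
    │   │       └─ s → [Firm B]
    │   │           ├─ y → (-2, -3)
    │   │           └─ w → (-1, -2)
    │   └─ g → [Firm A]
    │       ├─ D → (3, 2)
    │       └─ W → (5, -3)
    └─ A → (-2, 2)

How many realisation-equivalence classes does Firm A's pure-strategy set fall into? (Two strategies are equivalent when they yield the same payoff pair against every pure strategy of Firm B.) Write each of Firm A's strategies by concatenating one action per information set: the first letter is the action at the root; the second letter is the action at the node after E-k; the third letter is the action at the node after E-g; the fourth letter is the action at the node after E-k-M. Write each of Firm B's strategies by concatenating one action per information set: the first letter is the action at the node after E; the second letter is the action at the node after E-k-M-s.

7

Firm A has 16 pure strategies: ECDt, ECDs, ECWt, ECWs, EMDt, EMDs, EMWt, EMWs, ACDt, ACDs, ACWt, ACWs, AMDt, AMDs, AMWt, AMWs. Columns: ky, kw, gy, gw.
{ECDt, ECDs} → row (-2,4) (-2,4) (3,2) (3,2)
{ECWt, ECWs} → row (-2,4) (-2,4) (5,-3) (5,-3)
{EMDt} → row (-3,1) (-3,1) (3,2) (3,2)
{EMDs} → row (-2,-3) (-1,-2) (3,2) (3,2)
{EMWt} → row (-3,1) (-3,1) (5,-3) (5,-3)
{EMWs} → row (-2,-3) (-1,-2) (5,-3) (5,-3)
{ACDt, ACDs, ACWt, ACWs, AMDt, AMDs, AMWt, AMWs} → row (-2,2) (-2,2) (-2,2) (-2,2)
That's 7 distinct rows out of 16 strategies.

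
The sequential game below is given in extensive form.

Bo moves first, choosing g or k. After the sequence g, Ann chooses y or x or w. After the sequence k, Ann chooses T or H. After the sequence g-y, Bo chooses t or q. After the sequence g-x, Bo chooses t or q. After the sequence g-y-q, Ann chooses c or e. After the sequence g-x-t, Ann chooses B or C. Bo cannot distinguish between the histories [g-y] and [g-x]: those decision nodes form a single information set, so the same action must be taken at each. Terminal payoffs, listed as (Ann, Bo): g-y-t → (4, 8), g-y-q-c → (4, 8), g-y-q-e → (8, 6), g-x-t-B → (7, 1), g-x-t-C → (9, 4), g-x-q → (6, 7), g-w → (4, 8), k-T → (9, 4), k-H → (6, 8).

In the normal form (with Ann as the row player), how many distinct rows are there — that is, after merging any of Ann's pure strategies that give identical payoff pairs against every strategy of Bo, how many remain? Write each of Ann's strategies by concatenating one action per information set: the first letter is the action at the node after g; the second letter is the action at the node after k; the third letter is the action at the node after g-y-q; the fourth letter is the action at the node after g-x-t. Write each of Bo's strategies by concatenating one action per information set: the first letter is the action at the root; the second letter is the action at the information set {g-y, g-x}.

8

Ann has 24 pure strategies: yTcB, yTcC, yTeB, yTeC, yHcB, yHcC, yHeB, yHeC, xTcB, xTcC, xTeB, xTeC, xHcB, xHcC, xHeB, xHeC, wTcB, wTcC, wTeB, wTeC, wHcB, wHcC, wHeB, wHeC. Columns: gt, gq, kt, kq.
{yTcB, yTcC, wTcB, wTcC, wTeB, wTeC} → row (4,8) (4,8) (9,4) (9,4)
{yTeB, yTeC} → row (4,8) (8,6) (9,4) (9,4)
{yHcB, yHcC, wHcB, wHcC, wHeB, wHeC} → row (4,8) (4,8) (6,8) (6,8)
{yHeB, yHeC} → row (4,8) (8,6) (6,8) (6,8)
{xTcB, xTeB} → row (7,1) (6,7) (9,4) (9,4)
{xTcC, xTeC} → row (9,4) (6,7) (9,4) (9,4)
{xHcB, xHeB} → row (7,1) (6,7) (6,8) (6,8)
{xHcC, xHeC} → row (9,4) (6,7) (6,8) (6,8)
That's 8 distinct rows out of 24 strategies.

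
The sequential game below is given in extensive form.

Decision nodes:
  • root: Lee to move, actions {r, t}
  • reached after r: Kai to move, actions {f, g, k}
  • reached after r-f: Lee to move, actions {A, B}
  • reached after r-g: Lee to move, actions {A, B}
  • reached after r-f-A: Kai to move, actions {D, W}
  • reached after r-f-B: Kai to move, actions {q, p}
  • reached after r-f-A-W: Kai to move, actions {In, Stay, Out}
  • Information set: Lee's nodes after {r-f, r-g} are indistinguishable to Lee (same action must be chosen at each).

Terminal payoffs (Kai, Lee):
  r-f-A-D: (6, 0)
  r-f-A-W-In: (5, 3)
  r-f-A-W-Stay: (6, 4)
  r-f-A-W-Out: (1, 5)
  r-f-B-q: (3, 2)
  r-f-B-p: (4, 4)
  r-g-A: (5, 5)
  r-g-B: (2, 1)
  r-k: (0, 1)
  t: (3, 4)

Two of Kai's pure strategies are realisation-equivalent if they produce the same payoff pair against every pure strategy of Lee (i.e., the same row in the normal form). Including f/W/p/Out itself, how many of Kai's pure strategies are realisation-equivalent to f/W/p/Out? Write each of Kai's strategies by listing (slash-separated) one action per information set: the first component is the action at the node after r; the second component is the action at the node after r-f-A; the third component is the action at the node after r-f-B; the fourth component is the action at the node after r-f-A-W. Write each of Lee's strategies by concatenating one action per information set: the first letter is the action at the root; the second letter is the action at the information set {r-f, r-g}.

1

Row for f/W/p/Out (columns rA, rB, tA, tB): (1,5) (4,4) (3,4) (3,4).
Every one of Kai's information sets is on the play path for some reply by Lee when Kai follows f/W/p/Out.
Changing the action at any of them therefore changes at least one column, so only f/W/p/Out itself gives this row.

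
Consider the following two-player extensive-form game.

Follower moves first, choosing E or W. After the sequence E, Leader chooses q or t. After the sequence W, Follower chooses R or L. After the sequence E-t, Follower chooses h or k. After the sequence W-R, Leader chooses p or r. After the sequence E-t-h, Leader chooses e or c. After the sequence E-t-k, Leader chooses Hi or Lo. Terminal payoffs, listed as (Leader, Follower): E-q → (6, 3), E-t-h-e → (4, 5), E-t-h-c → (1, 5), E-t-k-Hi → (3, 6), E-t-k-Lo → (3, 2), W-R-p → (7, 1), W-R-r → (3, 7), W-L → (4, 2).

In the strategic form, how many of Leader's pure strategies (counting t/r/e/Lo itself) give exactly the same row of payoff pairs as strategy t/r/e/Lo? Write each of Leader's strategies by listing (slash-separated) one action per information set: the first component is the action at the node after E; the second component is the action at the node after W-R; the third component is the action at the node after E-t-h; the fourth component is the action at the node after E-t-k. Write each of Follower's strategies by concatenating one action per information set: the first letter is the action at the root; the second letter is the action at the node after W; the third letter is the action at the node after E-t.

1

Row for t/r/e/Lo (columns ERh, ERk, ELh, ELk, WRh, WRk, WLh, WLk): (4,5) (3,2) (4,5) (3,2) (3,7) (3,7) (4,2) (4,2).
Every one of Leader's information sets is on the play path for some reply by Follower when Leader follows t/r/e/Lo.
Changing the action at any of them therefore changes at least one column, so only t/r/e/Lo itself gives this row.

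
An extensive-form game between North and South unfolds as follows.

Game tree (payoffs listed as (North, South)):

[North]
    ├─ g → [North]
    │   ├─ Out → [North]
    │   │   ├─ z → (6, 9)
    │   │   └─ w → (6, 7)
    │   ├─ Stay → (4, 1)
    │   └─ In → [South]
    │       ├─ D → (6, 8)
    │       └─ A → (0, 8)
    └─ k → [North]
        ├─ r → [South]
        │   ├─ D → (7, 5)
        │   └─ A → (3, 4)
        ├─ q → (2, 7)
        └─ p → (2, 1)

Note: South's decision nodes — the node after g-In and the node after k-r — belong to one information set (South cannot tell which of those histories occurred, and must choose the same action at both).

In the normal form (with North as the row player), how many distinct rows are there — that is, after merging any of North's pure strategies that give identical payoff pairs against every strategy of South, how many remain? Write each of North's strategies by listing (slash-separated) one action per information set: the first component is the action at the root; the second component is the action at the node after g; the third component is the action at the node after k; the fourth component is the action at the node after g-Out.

7

North has 36 pure strategies: g/Out/r/z, g/Out/r/w, g/Out/q/z, g/Out/q/w, g/Out/p/z, g/Out/p/w, g/Stay/r/z, g/Stay/r/w, g/Stay/q/z, g/Stay/q/w, g/Stay/p/z, g/Stay/p/w, g/In/r/z, g/In/r/w, g/In/q/z, g/In/q/w, g/In/p/z, g/In/p/w, k/Out/r/z, k/Out/r/w, k/Out/q/z, k/Out/q/w, k/Out/p/z, k/Out/p/w, k/Stay/r/z, k/Stay/r/w, k/Stay/q/z, k/Stay/q/w, k/Stay/p/z, k/Stay/p/w, k/In/r/z, k/In/r/w, k/In/q/z, k/In/q/w, k/In/p/z, k/In/p/w. Columns: D, A.
{g/Out/r/z, g/Out/q/z, g/Out/p/z} → row (6,9) (6,9)
{g/Out/r/w, g/Out/q/w, g/Out/p/w} → row (6,7) (6,7)
{g/Stay/r/z, g/Stay/r/w, g/Stay/q/z, g/Stay/q/w, g/Stay/p/z, g/Stay/p/w} → row (4,1) (4,1)
{g/In/r/z, g/In/r/w, g/In/q/z, g/In/q/w, g/In/p/z, g/In/p/w} → row (6,8) (0,8)
{k/Out/r/z, k/Out/r/w, k/Stay/r/z, k/Stay/r/w, k/In/r/z, k/In/r/w} → row (7,5) (3,4)
{k/Out/q/z, k/Out/q/w, k/Stay/q/z, k/Stay/q/w, k/In/q/z, k/In/q/w} → row (2,7) (2,7)
{k/Out/p/z, k/Out/p/w, k/Stay/p/z, k/Stay/p/w, k/In/p/z, k/In/p/w} → row (2,1) (2,1)
That's 7 distinct rows out of 36 strategies.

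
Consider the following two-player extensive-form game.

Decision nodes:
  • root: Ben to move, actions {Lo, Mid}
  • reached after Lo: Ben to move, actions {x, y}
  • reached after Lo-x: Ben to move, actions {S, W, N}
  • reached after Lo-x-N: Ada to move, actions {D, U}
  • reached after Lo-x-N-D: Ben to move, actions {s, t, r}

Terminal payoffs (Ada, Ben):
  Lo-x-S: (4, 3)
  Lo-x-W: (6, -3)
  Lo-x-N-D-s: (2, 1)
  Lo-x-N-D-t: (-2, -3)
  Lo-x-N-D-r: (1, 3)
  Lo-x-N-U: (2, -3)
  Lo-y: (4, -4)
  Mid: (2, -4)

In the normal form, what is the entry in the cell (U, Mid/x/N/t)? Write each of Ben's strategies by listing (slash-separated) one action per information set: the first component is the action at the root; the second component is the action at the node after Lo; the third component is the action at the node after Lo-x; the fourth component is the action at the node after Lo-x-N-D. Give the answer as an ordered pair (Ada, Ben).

(2, -4)

Trace the play path from the root:
  Ben plays Mid
→ terminal payoff (2, -4).
(Ada's choice at the node after Lo-x-N is never reached on this path, so it doesn't affect the outcome.)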